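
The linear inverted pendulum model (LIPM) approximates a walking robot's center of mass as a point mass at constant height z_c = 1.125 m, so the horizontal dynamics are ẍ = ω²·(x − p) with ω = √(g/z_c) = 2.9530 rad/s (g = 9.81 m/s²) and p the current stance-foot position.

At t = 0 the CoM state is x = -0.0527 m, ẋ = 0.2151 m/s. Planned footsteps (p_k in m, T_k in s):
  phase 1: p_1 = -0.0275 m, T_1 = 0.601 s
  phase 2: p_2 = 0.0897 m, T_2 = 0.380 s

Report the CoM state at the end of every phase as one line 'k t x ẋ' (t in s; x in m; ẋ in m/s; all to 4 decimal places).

phase 1: p=-0.0275, T=0.601, ωT=1.774753, cosh=3.034175, sinh=2.864649; start (x,ẋ)=(-0.052700, 0.215100) → end (x,ẋ)=(0.104703, 0.439476)
phase 2: p=0.0897, T=0.380, ωT=1.122140, cosh=1.698501, sinh=1.372919; start (x,ẋ)=(0.104703, 0.439476) → end (x,ẋ)=(0.319506, 0.807278)

1 0.6010 0.1047 0.4395
2 0.9810 0.3195 0.8073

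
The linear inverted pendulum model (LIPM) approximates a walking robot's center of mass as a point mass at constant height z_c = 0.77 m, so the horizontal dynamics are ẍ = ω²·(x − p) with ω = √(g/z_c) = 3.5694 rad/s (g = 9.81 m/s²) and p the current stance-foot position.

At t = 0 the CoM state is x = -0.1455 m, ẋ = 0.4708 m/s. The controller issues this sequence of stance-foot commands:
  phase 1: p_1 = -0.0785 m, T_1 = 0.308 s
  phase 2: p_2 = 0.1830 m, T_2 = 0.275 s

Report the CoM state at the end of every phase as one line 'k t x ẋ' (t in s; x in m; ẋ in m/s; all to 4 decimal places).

1 0.3080 -0.0142 0.4660
2 0.5830 0.0327 -0.0983

phase 1: p=-0.0785, T=0.308, ωT=1.099375, cosh=1.667684, sinh=1.334605; start (x,ẋ)=(-0.145500, 0.470800) → end (x,ẋ)=(-0.014202, 0.465975)
phase 2: p=0.1830, T=0.275, ωT=0.981585, cosh=1.521700, sinh=1.146983; start (x,ẋ)=(-0.014202, 0.465975) → end (x,ẋ)=(0.032653, -0.098278)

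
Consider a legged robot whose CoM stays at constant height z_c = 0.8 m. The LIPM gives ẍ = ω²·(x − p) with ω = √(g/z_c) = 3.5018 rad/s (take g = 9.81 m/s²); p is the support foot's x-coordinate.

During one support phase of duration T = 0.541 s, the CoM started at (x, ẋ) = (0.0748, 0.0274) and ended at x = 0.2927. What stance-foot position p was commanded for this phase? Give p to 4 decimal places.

p = -0.0054

ωT = 3.5018·0.541 = 1.894474; cosh(ωT) = 3.399723, sinh(ωT) = 3.249326
x(T) = p + (x₀−p)·cosh(ωT) + (ẋ₀/ω)·sinh(ωT) ⇒ p·(1 − cosh) = x(T) − x₀·cosh − (ẋ₀/ω)·sinh
numerator   = 0.2927 − (0.0748)·3.399723 − (0.0274/3.5018)·3.249326 = 0.012976
denominator = 1 − 3.399723 = -2.399723
p = 0.012976 / -2.399723 = -0.0054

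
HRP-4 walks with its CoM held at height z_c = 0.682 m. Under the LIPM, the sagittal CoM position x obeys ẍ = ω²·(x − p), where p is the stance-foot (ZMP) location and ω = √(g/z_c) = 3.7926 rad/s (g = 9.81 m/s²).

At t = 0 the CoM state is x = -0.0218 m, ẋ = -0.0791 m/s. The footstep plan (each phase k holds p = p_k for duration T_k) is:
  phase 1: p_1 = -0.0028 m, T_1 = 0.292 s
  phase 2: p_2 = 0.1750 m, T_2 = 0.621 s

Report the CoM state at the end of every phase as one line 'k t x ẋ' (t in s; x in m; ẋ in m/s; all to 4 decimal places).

1 0.2920 -0.0628 -0.2299
2 0.9130 -1.4062 -5.9330

phase 1: p=-0.0028, T=0.292, ωT=1.107439, cosh=1.678501, sinh=1.348097; start (x,ẋ)=(-0.021800, -0.079100) → end (x,ẋ)=(-0.062808, -0.229912)
phase 2: p=0.1750, T=0.621, ωT=2.355205, cosh=5.317580, sinh=5.222706; start (x,ẋ)=(-0.062808, -0.229912) → end (x,ẋ)=(-1.406170, -5.932991)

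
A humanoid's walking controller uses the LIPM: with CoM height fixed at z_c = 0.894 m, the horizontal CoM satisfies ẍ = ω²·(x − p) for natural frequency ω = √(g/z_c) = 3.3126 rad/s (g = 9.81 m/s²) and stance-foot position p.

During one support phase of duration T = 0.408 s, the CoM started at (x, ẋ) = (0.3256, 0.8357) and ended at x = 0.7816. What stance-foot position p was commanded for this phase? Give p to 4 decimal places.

p = 0.3244

ωT = 3.3126·0.408 = 1.351541; cosh(ωT) = 2.061107, sinh(ωT) = 1.802266
x(T) = p + (x₀−p)·cosh(ωT) + (ẋ₀/ω)·sinh(ωT) ⇒ p·(1 − cosh) = x(T) − x₀·cosh − (ẋ₀/ω)·sinh
numerator   = 0.7816 − (0.3256)·2.061107 − (0.8357/3.3126)·1.802266 = -0.344171
denominator = 1 − 2.061107 = -1.061107
p = -0.344171 / -1.061107 = 0.3244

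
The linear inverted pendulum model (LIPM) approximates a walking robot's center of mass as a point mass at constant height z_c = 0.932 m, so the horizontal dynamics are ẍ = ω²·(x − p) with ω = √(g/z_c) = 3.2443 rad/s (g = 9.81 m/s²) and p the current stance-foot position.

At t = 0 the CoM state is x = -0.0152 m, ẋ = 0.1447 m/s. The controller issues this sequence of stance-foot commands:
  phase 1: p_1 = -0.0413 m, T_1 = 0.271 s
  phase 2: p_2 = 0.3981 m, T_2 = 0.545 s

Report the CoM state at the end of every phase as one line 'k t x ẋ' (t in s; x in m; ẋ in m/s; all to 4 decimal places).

1 0.2710 0.0400 0.2887
2 0.8160 -0.4285 -2.4341

phase 1: p=-0.0413, T=0.271, ωT=0.879205, cosh=1.412049, sinh=0.996936; start (x,ẋ)=(-0.015200, 0.144700) → end (x,ẋ)=(0.040019, 0.288740)
phase 2: p=0.3981, T=0.545, ωT=1.768144, cosh=3.015307, sinh=2.844657; start (x,ẋ)=(0.040019, 0.288740) → end (x,ẋ)=(-0.428451, -2.434060)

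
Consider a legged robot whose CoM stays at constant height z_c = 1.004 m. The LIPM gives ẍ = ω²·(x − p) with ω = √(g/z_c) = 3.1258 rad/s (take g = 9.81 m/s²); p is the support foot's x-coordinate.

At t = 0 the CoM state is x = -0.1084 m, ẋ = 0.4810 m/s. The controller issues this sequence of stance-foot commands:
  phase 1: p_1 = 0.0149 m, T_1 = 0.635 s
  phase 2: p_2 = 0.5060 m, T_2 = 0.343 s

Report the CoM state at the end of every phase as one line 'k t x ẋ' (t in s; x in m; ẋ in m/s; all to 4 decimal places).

phase 1: p=0.0149, T=0.635, ωT=1.984883, cosh=3.707796, sinh=3.570400; start (x,ẋ)=(-0.108400, 0.481000) → end (x,ẋ)=(0.107144, 0.407378)
phase 2: p=0.5060, T=0.343, ωT=1.072149, cosh=1.631962, sinh=1.289690; start (x,ẋ)=(0.107144, 0.407378) → end (x,ẋ)=(0.023164, -0.943088)

1 0.6350 0.1071 0.4074
2 0.9780 0.0232 -0.9431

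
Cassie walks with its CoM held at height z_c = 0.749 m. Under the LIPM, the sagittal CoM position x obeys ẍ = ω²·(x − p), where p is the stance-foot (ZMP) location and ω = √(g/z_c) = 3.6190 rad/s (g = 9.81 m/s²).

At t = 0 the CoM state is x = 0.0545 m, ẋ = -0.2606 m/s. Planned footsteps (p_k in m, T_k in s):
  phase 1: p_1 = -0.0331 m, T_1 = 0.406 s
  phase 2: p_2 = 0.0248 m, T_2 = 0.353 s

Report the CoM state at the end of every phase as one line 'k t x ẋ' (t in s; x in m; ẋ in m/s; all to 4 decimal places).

1 0.4060 0.0191 0.0562
2 0.7590 0.0395 0.0747

phase 1: p=-0.0331, T=0.406, ωT=1.469314, cosh=2.288168, sinh=2.058085; start (x,ẋ)=(0.054500, -0.260600) → end (x,ẋ)=(0.019143, 0.056166)
phase 2: p=0.0248, T=0.353, ωT=1.277507, cosh=1.933208, sinh=1.654477; start (x,ẋ)=(0.019143, 0.056166) → end (x,ẋ)=(0.039542, 0.074711)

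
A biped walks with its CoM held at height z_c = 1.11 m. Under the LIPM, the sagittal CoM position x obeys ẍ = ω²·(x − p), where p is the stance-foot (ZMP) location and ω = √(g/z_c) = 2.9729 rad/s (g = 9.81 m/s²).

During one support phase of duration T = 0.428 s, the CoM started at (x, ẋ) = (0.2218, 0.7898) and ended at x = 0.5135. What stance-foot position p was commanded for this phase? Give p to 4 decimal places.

p = 0.3788

ωT = 2.9729·0.428 = 1.272401; cosh(ωT) = 1.924786, sinh(ωT) = 1.644628
x(T) = p + (x₀−p)·cosh(ωT) + (ẋ₀/ω)·sinh(ωT) ⇒ p·(1 − cosh) = x(T) − x₀·cosh − (ẋ₀/ω)·sinh
numerator   = 0.5135 − (0.2218)·1.924786 − (0.7898/2.9729)·1.644628 = -0.350340
denominator = 1 − 1.924786 = -0.924786
p = -0.350340 / -0.924786 = 0.3788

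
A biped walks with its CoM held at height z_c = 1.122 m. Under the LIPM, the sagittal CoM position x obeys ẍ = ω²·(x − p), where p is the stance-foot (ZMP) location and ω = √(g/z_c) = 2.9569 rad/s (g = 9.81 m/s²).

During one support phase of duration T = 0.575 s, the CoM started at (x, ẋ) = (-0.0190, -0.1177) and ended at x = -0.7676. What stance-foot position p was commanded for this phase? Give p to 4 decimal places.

ωT = 2.9569·0.575 = 1.700217; cosh(ωT) = 2.828891, sinh(ωT) = 2.646247
x(T) = p + (x₀−p)·cosh(ωT) + (ẋ₀/ω)·sinh(ωT) ⇒ p·(1 − cosh) = x(T) − x₀·cosh − (ẋ₀/ω)·sinh
numerator   = -0.7676 − (-0.0190)·2.828891 − (-0.1177/2.9569)·2.646247 = -0.608517
denominator = 1 − 2.828891 = -1.828891
p = -0.608517 / -1.828891 = 0.3327

p = 0.3327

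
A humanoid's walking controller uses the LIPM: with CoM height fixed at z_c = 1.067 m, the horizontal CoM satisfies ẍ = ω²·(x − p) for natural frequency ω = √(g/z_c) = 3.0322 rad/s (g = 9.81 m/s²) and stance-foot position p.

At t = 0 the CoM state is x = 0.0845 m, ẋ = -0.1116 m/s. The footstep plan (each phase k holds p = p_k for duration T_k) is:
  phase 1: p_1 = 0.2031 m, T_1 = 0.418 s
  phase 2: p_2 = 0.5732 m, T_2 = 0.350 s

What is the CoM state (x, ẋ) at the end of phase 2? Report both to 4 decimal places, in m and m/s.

x = -0.8272, ẋ = -3.8339

phase 1: p=0.2031, T=0.418, ωT=1.267460, cosh=1.916682, sinh=1.635136; start (x,ẋ)=(0.084500, -0.111600) → end (x,ẋ)=(-0.084400, -0.801928)
phase 2: p=0.5732, T=0.350, ωT=1.061270, cosh=1.618028, sinh=1.272011; start (x,ẋ)=(-0.084400, -0.801928) → end (x,ẋ)=(-0.827224, -3.833898)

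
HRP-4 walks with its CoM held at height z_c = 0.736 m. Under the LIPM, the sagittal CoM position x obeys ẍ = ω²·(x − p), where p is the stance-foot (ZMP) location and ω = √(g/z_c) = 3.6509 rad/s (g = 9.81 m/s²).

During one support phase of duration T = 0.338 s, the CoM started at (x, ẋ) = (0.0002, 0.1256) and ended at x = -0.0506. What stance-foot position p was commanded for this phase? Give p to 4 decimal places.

ωT = 3.6509·0.338 = 1.234004; cosh(ωT) = 1.863040, sinh(ωT) = 1.571916
x(T) = p + (x₀−p)·cosh(ωT) + (ẋ₀/ω)·sinh(ωT) ⇒ p·(1 − cosh) = x(T) − x₀·cosh − (ẋ₀/ω)·sinh
numerator   = -0.0506 − (0.0002)·1.863040 − (0.1256/3.6509)·1.571916 = -0.105050
denominator = 1 − 1.863040 = -0.863040
p = -0.105050 / -0.863040 = 0.1217

p = 0.1217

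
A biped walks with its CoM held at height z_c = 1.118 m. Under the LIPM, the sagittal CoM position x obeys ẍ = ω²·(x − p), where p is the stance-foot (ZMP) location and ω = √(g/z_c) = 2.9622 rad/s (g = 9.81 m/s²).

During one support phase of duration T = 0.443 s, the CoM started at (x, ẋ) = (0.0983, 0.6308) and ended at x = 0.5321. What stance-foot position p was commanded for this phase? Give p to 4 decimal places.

ωT = 2.9622·0.443 = 1.312255; cosh(ωT) = 1.991876, sinh(ωT) = 1.722663
x(T) = p + (x₀−p)·cosh(ωT) + (ẋ₀/ω)·sinh(ωT) ⇒ p·(1 − cosh) = x(T) − x₀·cosh − (ẋ₀/ω)·sinh
numerator   = 0.5321 − (0.0983)·1.991876 − (0.6308/2.9622)·1.722663 = -0.030542
denominator = 1 − 1.991876 = -0.991876
p = -0.030542 / -0.991876 = 0.0308

p = 0.0308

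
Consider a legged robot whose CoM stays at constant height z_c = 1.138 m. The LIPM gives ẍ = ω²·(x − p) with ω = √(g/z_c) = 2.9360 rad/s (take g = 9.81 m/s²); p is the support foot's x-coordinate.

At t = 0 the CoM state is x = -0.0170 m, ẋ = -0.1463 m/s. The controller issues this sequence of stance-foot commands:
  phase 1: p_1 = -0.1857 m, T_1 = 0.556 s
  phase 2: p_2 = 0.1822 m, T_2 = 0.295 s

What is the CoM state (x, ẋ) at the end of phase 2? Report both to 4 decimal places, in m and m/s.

x = 0.3995, ẋ = 1.0394

phase 1: p=-0.1857, T=0.556, ωT=1.632416, cosh=2.655839, sinh=2.460382; start (x,ẋ)=(-0.017000, -0.146300) → end (x,ẋ)=(0.139740, 0.830086)
phase 2: p=0.1822, T=0.295, ωT=0.866120, cosh=1.399124, sinh=0.978544; start (x,ẋ)=(0.139740, 0.830086) → end (x,ẋ)=(0.399454, 1.039405)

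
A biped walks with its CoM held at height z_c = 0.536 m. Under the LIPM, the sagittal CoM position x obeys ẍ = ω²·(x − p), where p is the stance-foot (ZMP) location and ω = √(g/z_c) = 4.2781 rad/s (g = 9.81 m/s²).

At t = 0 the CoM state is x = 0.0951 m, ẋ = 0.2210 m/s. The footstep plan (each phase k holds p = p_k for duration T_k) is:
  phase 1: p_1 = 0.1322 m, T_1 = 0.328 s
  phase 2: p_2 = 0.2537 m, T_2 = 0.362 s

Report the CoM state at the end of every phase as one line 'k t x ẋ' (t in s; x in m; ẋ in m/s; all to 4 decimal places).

1 0.3280 0.1509 0.1734
2 0.6900 0.0920 -0.5616

phase 1: p=0.1322, T=0.328, ωT=1.403217, cosh=2.157035, sinh=1.911230; start (x,ẋ)=(0.095100, 0.221000) → end (x,ẋ)=(0.150905, 0.173359)
phase 2: p=0.2537, T=0.362, ωT=1.548672, cosh=2.458874, sinh=2.246344; start (x,ẋ)=(0.150905, 0.173359) → end (x,ẋ)=(0.091968, -0.561599)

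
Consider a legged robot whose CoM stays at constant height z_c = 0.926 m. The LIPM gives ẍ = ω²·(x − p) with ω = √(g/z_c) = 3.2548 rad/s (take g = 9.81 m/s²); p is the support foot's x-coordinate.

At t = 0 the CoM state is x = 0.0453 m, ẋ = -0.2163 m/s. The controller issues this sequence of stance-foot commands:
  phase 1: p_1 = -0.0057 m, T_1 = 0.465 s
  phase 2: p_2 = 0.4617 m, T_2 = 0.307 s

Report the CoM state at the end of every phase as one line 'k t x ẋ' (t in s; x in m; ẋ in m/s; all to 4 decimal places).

1 0.4650 -0.0279 -0.1563
2 0.7720 -0.3497 -2.1118

phase 1: p=-0.0057, T=0.465, ωT=1.513482, cosh=2.381331, sinh=2.161189; start (x,ẋ)=(0.045300, -0.216300) → end (x,ẋ)=(-0.027875, -0.156336)
phase 2: p=0.4617, T=0.307, ωT=0.999224, cosh=1.542169, sinh=1.174003; start (x,ẋ)=(-0.027875, -0.156336) → end (x,ẋ)=(-0.349698, -2.111836)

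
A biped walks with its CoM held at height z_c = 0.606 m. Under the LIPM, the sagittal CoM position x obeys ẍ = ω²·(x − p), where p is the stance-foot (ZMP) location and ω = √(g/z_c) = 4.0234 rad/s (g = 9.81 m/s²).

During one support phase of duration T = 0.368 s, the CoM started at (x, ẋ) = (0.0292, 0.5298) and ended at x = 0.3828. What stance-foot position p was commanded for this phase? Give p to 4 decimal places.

p = -0.0312

ωT = 4.0234·0.368 = 1.480611; cosh(ωT) = 2.311565, sinh(ωT) = 2.084066
x(T) = p + (x₀−p)·cosh(ωT) + (ẋ₀/ω)·sinh(ωT) ⇒ p·(1 − cosh) = x(T) − x₀·cosh − (ẋ₀/ω)·sinh
numerator   = 0.3828 − (0.0292)·2.311565 − (0.5298/4.0234)·2.084066 = 0.040873
denominator = 1 − 2.311565 = -1.311565
p = 0.040873 / -1.311565 = -0.0312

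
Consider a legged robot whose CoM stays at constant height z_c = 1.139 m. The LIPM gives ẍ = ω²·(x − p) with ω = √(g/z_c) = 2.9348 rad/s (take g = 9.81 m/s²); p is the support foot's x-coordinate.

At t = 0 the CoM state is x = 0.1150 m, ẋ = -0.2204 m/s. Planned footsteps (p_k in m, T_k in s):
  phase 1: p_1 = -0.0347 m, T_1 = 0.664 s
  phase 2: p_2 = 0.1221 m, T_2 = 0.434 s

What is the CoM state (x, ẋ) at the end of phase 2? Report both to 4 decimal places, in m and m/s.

phase 1: p=-0.0347, T=0.664, ωT=1.948707, cosh=3.581032, sinh=3.438574; start (x,ẋ)=(0.115000, -0.220400) → end (x,ẋ)=(0.243148, 0.721442)
phase 2: p=0.1221, T=0.434, ωT=1.273703, cosh=1.926929, sinh=1.647135; start (x,ẋ)=(0.243148, 0.721442) → end (x,ẋ)=(0.760254, 1.975314)

x = 0.7603, ẋ = 1.9753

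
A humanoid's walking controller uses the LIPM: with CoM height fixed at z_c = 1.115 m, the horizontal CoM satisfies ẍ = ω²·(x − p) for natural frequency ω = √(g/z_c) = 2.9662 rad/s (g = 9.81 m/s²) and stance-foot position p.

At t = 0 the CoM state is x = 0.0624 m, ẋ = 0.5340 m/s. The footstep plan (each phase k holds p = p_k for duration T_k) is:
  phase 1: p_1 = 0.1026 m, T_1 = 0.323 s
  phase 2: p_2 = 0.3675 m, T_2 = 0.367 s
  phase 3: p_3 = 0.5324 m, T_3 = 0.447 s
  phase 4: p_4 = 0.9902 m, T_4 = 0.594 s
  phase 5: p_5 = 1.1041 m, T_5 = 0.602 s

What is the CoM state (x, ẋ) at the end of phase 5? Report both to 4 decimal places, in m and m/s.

x = 1.3563, ẋ = 0.8503

phase 1: p=0.1026, T=0.323, ωT=0.958083, cosh=1.495161, sinh=1.111533; start (x,ẋ)=(0.062400, 0.534000) → end (x,ẋ)=(0.242602, 0.665875)
phase 2: p=0.3675, T=0.367, ωT=1.088595, cosh=1.653394, sinh=1.316705; start (x,ẋ)=(0.242602, 0.665875) → end (x,ẋ)=(0.456578, 0.613151)
phase 3: p=0.5324, T=0.447, ωT=1.325891, cosh=2.015553, sinh=1.749987; start (x,ẋ)=(0.456578, 0.613151) → end (x,ẋ)=(0.741322, 0.842263)
phase 4: p=0.9902, T=0.594, ωT=1.761923, cosh=2.997669, sinh=2.825955; start (x,ẋ)=(0.741322, 0.842263) → end (x,ẋ)=(1.046585, 0.438641)
phase 5: p=1.1041, T=0.602, ωT=1.785652, cosh=3.065578, sinh=2.897891; start (x,ẋ)=(1.046585, 0.438641) → end (x,ẋ)=(1.356323, 0.850306)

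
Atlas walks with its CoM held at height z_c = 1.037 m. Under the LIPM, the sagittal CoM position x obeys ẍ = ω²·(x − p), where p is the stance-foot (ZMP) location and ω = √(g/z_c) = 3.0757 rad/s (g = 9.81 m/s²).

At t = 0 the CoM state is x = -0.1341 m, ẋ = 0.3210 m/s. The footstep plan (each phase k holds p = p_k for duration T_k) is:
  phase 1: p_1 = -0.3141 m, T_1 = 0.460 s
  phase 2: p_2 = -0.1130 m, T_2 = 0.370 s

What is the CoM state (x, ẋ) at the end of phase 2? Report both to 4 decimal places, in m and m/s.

x = 1.3701, ẋ = 4.7416

phase 1: p=-0.3141, T=0.460, ωT=1.414822, cosh=2.179361, sinh=1.936392; start (x,ẋ)=(-0.134100, 0.321000) → end (x,ẋ)=(0.280280, 1.771612)
phase 2: p=-0.1130, T=0.370, ωT=1.138009, cosh=1.720503, sinh=1.400046; start (x,ẋ)=(0.280280, 1.771612) → end (x,ẋ)=(1.370069, 4.741574)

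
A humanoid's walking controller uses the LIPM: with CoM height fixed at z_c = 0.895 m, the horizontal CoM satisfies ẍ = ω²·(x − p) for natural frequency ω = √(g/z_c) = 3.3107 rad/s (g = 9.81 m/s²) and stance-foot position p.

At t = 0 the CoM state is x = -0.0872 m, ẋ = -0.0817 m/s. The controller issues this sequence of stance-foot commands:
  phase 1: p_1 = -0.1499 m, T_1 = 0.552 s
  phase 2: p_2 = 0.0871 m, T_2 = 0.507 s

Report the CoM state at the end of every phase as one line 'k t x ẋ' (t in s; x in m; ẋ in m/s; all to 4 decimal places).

1 0.5520 -0.0247 0.3681
2 1.0590 0.0648 0.0639

phase 1: p=-0.1499, T=0.552, ωT=1.827506, cosh=3.189588, sinh=3.028774; start (x,ẋ)=(-0.087200, -0.081700) → end (x,ẋ)=(-0.024656, 0.368126)
phase 2: p=0.0871, T=0.507, ωT=1.678525, cosh=2.772148, sinh=2.585499; start (x,ẋ)=(-0.024656, 0.368126) → end (x,ẋ)=(0.064786, 0.063893)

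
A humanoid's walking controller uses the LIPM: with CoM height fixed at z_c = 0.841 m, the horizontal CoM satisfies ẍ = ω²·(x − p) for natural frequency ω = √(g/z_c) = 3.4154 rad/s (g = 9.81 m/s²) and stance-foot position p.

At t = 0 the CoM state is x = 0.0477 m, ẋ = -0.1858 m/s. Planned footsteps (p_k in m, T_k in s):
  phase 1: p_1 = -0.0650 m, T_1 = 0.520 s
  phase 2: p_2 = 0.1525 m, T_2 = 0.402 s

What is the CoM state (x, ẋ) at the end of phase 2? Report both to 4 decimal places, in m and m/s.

x = 0.3788, ẋ = 0.9368

phase 1: p=-0.0650, T=0.520, ωT=1.776008, cosh=3.037772, sinh=2.868459; start (x,ẋ)=(0.047700, -0.185800) → end (x,ẋ)=(0.121311, 0.539697)
phase 2: p=0.1525, T=0.402, ωT=1.372991, cosh=2.100243, sinh=1.846895; start (x,ẋ)=(0.121311, 0.539697) → end (x,ẋ)=(0.378839, 0.936757)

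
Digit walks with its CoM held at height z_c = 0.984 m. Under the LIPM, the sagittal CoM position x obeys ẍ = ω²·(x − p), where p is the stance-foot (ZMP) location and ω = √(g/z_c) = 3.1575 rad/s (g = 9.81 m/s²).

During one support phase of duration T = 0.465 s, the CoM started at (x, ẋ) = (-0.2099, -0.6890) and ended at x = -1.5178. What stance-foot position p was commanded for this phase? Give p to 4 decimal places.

p = 0.4584

ωT = 3.1575·0.465 = 1.468238; cosh(ωT) = 2.285954, sinh(ωT) = 2.055623
x(T) = p + (x₀−p)·cosh(ωT) + (ẋ₀/ω)·sinh(ωT) ⇒ p·(1 − cosh) = x(T) − x₀·cosh − (ẋ₀/ω)·sinh
numerator   = -1.5178 − (-0.2099)·2.285954 − (-0.6890/3.1575)·2.055623 = -0.589420
denominator = 1 − 2.285954 = -1.285954
p = -0.589420 / -1.285954 = 0.4584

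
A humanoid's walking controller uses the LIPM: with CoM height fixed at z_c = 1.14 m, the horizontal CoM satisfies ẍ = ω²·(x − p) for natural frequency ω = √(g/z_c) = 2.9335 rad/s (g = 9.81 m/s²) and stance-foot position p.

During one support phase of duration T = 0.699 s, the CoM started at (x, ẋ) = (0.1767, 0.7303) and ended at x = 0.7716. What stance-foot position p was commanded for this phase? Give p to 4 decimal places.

p = 0.2975

ωT = 2.9335·0.699 = 2.050517; cosh(ωT) = 3.950291, sinh(ωT) = 3.821623
x(T) = p + (x₀−p)·cosh(ωT) + (ẋ₀/ω)·sinh(ωT) ⇒ p·(1 − cosh) = x(T) − x₀·cosh − (ẋ₀/ω)·sinh
numerator   = 0.7716 − (0.1767)·3.950291 − (0.7303/2.9335)·3.821623 = -0.877816
denominator = 1 − 3.950291 = -2.950291
p = -0.877816 / -2.950291 = 0.2975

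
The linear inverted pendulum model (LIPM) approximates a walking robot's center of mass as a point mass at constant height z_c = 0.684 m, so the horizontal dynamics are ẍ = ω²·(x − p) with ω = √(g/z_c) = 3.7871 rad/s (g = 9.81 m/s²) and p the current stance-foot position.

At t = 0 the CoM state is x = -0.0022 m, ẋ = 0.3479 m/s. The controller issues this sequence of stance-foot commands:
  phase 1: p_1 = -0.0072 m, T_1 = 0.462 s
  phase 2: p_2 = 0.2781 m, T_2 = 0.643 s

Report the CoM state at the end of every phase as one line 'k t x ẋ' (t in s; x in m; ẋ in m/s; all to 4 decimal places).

phase 1: p=-0.0072, T=0.462, ωT=1.749640, cosh=2.963185, sinh=2.789348; start (x,ẋ)=(-0.002200, 0.347900) → end (x,ẋ)=(0.263858, 1.083710)
phase 2: p=0.2781, T=0.643, ωT=2.435105, cosh=5.752305, sinh=5.664716; start (x,ẋ)=(0.263858, 1.083710) → end (x,ẋ)=(1.817180, 5.928295)

1 0.4620 0.2639 1.0837
2 1.1050 1.8172 5.9283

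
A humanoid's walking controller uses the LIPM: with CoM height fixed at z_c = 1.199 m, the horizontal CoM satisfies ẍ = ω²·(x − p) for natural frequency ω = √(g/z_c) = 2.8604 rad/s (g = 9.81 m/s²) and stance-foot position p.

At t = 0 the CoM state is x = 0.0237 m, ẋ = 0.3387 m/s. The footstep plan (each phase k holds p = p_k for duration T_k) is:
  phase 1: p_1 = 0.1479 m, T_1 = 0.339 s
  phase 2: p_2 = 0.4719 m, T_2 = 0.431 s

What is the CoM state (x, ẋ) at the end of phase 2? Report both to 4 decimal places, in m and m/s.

x = -0.1707, ẋ = -1.4914

phase 1: p=0.1479, T=0.339, ωT=0.969676, cosh=1.508147, sinh=1.128941; start (x,ẋ)=(0.023700, 0.338700) → end (x,ẋ)=(0.094266, 0.109740)
phase 2: p=0.4719, T=0.431, ωT=1.232832, cosh=1.861200, sinh=1.569734; start (x,ẋ)=(0.094266, 0.109740) → end (x,ẋ)=(-0.170729, -1.491354)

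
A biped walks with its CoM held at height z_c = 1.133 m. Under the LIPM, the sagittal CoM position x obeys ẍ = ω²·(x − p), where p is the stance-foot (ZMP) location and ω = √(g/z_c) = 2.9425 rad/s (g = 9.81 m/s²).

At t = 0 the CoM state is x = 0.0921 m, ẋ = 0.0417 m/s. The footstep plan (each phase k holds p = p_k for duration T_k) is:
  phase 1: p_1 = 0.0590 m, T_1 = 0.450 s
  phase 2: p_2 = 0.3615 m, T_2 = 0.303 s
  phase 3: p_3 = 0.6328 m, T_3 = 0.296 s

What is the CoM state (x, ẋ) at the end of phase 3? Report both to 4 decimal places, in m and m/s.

phase 1: p=0.0590, T=0.450, ωT=1.324125, cosh=2.012465, sinh=1.746430; start (x,ẋ)=(0.092100, 0.041700) → end (x,ẋ)=(0.150362, 0.254016)
phase 2: p=0.3615, T=0.303, ωT=0.891577, cosh=1.424491, sinh=1.014483; start (x,ẋ)=(0.150362, 0.254016) → end (x,ẋ)=(0.148313, -0.268426)
phase 3: p=0.6328, T=0.296, ωT=0.870980, cosh=1.403896, sinh=0.985355; start (x,ẋ)=(0.148313, -0.268426) → end (x,ẋ)=(-0.137257, -1.781567)

x = -0.1373, ẋ = -1.7816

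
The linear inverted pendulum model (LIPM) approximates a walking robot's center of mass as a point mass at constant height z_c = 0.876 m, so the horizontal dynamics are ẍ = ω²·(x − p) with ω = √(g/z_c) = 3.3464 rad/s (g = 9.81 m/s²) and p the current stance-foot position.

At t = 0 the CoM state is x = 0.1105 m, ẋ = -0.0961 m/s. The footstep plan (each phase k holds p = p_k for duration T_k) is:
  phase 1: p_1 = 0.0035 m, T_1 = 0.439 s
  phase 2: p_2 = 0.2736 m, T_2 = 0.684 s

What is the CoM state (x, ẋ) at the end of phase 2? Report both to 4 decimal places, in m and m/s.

phase 1: p=0.0035, T=0.439, ωT=1.469070, cosh=2.287665, sinh=2.057525; start (x,ẋ)=(0.110500, -0.096100) → end (x,ẋ)=(0.189193, 0.516883)
phase 2: p=0.2736, T=0.684, ωT=2.288938, cosh=4.982913, sinh=4.881539; start (x,ẋ)=(0.189193, 0.516883) → end (x,ẋ)=(0.607008, 1.196750)

x = 0.6070, ẋ = 1.1967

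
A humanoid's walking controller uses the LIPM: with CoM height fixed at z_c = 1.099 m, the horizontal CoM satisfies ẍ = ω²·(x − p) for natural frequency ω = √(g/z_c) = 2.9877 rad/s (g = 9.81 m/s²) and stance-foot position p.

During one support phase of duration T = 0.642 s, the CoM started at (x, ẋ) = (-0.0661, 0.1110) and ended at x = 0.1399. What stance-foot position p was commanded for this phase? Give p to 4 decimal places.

p = -0.0993

ωT = 2.9877·0.642 = 1.918103; cosh(ωT) = 3.477460, sinh(ωT) = 3.330574
x(T) = p + (x₀−p)·cosh(ωT) + (ẋ₀/ω)·sinh(ωT) ⇒ p·(1 − cosh) = x(T) − x₀·cosh − (ẋ₀/ω)·sinh
numerator   = 0.1399 − (-0.0661)·3.477460 − (0.1110/2.9877)·3.330574 = 0.246022
denominator = 1 − 3.477460 = -2.477460
p = 0.246022 / -2.477460 = -0.0993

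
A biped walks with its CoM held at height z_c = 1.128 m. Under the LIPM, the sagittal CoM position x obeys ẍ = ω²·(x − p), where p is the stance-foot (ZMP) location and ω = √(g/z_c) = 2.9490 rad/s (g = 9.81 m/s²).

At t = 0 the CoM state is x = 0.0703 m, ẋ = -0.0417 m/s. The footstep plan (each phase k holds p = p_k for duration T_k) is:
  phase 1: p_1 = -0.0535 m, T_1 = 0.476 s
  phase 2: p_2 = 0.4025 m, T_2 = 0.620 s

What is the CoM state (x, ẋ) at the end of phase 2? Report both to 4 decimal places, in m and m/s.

x = 0.3386, ẋ = 0.0115

phase 1: p=-0.0535, T=0.476, ωT=1.403724, cosh=2.158005, sinh=1.912325; start (x,ẋ)=(0.070300, -0.041700) → end (x,ẋ)=(0.186620, 0.608175)
phase 2: p=0.4025, T=0.620, ωT=1.828380, cosh=3.192235, sinh=3.031561; start (x,ẋ)=(0.186620, 0.608175) → end (x,ẋ)=(0.338562, 0.011453)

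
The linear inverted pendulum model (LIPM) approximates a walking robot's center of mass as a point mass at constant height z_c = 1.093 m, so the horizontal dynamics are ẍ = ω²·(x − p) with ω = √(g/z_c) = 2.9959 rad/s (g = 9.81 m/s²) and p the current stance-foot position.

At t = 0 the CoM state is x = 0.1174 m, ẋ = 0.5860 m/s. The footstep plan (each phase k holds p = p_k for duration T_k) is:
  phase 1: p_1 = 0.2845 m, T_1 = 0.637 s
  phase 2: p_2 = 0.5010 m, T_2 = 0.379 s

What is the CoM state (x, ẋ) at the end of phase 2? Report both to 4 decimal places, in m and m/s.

phase 1: p=0.2845, T=0.637, ωT=1.908388, cosh=3.445266, sinh=3.296947; start (x,ẋ)=(0.117400, 0.586000) → end (x,ẋ)=(0.353681, 0.368425)
phase 2: p=0.5010, T=0.379, ωT=1.135446, cosh=1.716920, sinh=1.395641; start (x,ẋ)=(0.353681, 0.368425) → end (x,ẋ)=(0.419696, 0.016586)

x = 0.4197, ẋ = 0.0166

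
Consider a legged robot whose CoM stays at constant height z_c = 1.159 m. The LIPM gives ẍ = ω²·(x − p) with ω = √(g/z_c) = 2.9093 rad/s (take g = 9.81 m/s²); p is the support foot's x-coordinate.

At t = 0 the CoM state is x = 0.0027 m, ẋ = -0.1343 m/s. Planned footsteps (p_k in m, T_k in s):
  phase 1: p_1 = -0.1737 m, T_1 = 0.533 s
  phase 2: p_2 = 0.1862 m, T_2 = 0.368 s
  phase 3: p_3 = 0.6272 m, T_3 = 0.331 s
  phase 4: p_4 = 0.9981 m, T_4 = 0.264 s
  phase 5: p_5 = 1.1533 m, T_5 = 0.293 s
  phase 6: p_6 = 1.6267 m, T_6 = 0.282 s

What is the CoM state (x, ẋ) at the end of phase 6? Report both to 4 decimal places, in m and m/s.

x = 2.9186, ẋ = 4.5967

phase 1: p=-0.1737, T=0.533, ωT=1.550657, cosh=2.463337, sinh=2.251229; start (x,ẋ)=(0.002700, -0.134300) → end (x,ẋ)=(0.156911, 0.824506)
phase 2: p=0.1862, T=0.368, ωT=1.070622, cosh=1.629995, sinh=1.287200; start (x,ẋ)=(0.156911, 0.824506) → end (x,ẋ)=(0.503256, 1.234256)
phase 3: p=0.6272, T=0.331, ωT=0.962978, cosh=1.500620, sinh=1.118866; start (x,ẋ)=(0.503256, 1.234256) → end (x,ẋ)=(0.915880, 1.448696)
phase 4: p=0.9981, T=0.264, ωT=0.768055, cosh=1.309742, sinh=0.845828; start (x,ẋ)=(0.915880, 1.448696) → end (x,ẋ)=(1.311596, 1.695094)
phase 5: p=1.1533, T=0.293, ωT=0.852425, cosh=1.385853, sinh=0.959474; start (x,ẋ)=(1.311596, 1.695094) → end (x,ẋ)=(1.931709, 2.791018)
phase 6: p=1.6267, T=0.282, ωT=0.820423, cosh=1.355853, sinh=0.915607; start (x,ẋ)=(1.931709, 2.791018) → end (x,ẋ)=(2.918629, 4.596685)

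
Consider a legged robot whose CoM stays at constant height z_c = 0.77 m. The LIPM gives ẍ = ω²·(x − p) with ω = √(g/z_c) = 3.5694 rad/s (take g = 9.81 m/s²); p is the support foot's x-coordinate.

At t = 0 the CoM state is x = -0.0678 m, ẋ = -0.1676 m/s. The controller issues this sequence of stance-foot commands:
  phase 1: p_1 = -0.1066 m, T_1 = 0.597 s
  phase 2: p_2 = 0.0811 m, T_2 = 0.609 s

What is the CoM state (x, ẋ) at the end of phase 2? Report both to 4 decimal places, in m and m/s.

phase 1: p=-0.1066, T=0.597, ωT=2.130932, cosh=4.270719, sinh=4.151992; start (x,ẋ)=(-0.067800, -0.167600) → end (x,ẋ)=(-0.135852, -0.140752)
phase 2: p=0.0811, T=0.609, ωT=2.173765, cosh=4.452533, sinh=4.338785; start (x,ẋ)=(-0.135852, -0.140752) → end (x,ẋ)=(-1.055975, -3.986600)

x = -1.0560, ẋ = -3.9866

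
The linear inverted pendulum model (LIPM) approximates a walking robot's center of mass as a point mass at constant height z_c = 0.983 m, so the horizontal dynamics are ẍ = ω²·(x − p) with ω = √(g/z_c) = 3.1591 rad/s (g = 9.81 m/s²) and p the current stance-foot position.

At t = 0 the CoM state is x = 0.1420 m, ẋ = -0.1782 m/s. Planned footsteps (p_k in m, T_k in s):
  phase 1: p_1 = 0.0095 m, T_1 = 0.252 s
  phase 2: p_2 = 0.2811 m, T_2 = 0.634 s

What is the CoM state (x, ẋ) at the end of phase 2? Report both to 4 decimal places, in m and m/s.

phase 1: p=0.0095, T=0.252, ωT=0.796093, cosh=1.333975, sinh=0.882888; start (x,ẋ)=(0.142000, -0.178200) → end (x,ẋ)=(0.136449, 0.131845)
phase 2: p=0.2811, T=0.634, ωT=2.002869, cosh=3.772618, sinh=3.637671; start (x,ẋ)=(0.136449, 0.131845) → end (x,ẋ)=(-0.112793, -1.164888)

x = -0.1128, ẋ = -1.1649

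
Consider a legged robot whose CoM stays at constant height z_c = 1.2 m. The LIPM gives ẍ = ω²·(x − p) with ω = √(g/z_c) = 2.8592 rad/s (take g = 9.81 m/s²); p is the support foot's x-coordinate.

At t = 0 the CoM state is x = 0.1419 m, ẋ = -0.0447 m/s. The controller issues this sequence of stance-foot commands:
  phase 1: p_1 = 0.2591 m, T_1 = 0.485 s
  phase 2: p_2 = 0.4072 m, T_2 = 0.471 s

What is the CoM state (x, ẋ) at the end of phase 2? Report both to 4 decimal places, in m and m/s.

phase 1: p=0.2591, T=0.485, ωT=1.386712, cosh=2.125783, sinh=1.875888; start (x,ẋ)=(0.141900, -0.044700) → end (x,ẋ)=(-0.019369, -0.723629)
phase 2: p=0.4072, T=0.471, ωT=1.346683, cosh=2.052377, sinh=1.792275; start (x,ẋ)=(-0.019369, -0.723629) → end (x,ẋ)=(-0.921884, -3.671101)

x = -0.9219, ẋ = -3.6711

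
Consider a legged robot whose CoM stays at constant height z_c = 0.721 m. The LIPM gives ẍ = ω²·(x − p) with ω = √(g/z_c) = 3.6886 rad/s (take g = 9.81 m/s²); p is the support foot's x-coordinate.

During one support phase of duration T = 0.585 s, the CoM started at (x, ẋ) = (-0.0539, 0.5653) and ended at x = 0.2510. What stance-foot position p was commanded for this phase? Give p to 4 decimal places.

ωT = 3.6886·0.585 = 2.157831; cosh(ωT) = 4.383963, sinh(ωT) = 4.268387
x(T) = p + (x₀−p)·cosh(ωT) + (ẋ₀/ω)·sinh(ωT) ⇒ p·(1 − cosh) = x(T) − x₀·cosh − (ẋ₀/ω)·sinh
numerator   = 0.2510 − (-0.0539)·4.383963 − (0.5653/3.6886)·4.268387 = -0.166860
denominator = 1 − 4.383963 = -3.383963
p = -0.166860 / -3.383963 = 0.0493

p = 0.0493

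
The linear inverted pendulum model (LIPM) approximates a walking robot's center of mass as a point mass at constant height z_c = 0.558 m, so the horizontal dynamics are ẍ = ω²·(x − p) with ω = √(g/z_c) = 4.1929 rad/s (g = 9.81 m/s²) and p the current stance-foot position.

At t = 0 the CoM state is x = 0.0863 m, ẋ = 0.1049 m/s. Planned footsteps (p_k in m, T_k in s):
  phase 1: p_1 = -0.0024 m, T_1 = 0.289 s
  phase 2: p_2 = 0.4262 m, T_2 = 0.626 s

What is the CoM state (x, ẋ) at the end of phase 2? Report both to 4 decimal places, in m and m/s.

x = 0.0899, ẋ = -1.2855

phase 1: p=-0.0024, T=0.289, ωT=1.211748, cosh=1.828514, sinh=1.530838; start (x,ẋ)=(0.086300, 0.104900) → end (x,ẋ)=(0.198088, 0.761145)
phase 2: p=0.4262, T=0.626, ωT=2.624755, cosh=6.936828, sinh=6.864370; start (x,ẋ)=(0.198088, 0.761145) → end (x,ẋ)=(0.089932, -1.285485)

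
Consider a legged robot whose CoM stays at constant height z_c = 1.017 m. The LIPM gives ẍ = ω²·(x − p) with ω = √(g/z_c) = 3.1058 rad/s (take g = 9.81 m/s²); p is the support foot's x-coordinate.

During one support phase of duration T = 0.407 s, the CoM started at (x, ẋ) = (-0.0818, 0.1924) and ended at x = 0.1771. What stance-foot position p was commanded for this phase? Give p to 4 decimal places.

p = -0.2552

ωT = 3.1058·0.407 = 1.264061; cosh(ωT) = 1.911135, sinh(ωT) = 1.628631
x(T) = p + (x₀−p)·cosh(ωT) + (ẋ₀/ω)·sinh(ωT) ⇒ p·(1 − cosh) = x(T) − x₀·cosh − (ẋ₀/ω)·sinh
numerator   = 0.1771 − (-0.0818)·1.911135 − (0.1924/3.1058)·1.628631 = 0.232539
denominator = 1 − 1.911135 = -0.911135
p = 0.232539 / -0.911135 = -0.2552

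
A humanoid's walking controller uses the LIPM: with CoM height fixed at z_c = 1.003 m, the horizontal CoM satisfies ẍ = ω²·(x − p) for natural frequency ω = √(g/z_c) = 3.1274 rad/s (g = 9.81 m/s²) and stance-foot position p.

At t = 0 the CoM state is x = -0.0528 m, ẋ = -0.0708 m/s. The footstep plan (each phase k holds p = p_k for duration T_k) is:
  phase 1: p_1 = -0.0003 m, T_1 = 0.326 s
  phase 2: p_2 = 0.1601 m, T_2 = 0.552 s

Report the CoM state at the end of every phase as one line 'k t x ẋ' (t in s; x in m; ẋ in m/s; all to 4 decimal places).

phase 1: p=-0.0003, T=0.326, ωT=1.019532, cosh=1.566331, sinh=1.205567; start (x,ẋ)=(-0.052800, -0.070800) → end (x,ẋ)=(-0.109825, -0.308837)
phase 2: p=0.1601, T=0.552, ωT=1.726325, cosh=2.898949, sinh=2.721012; start (x,ẋ)=(-0.109825, -0.308837) → end (x,ẋ)=(-0.891103, -3.192278)

1 0.3260 -0.1098 -0.3088
2 0.8780 -0.8911 -3.1923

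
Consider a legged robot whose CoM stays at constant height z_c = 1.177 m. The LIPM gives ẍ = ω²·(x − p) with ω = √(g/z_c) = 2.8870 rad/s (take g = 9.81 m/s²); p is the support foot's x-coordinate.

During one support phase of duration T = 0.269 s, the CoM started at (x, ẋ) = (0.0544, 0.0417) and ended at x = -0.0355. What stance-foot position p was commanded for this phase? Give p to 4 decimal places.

p = 0.3770

ωT = 2.8870·0.269 = 0.776603; cosh(ωT) = 1.317020, sinh(ωT) = 0.857054
x(T) = p + (x₀−p)·cosh(ωT) + (ẋ₀/ω)·sinh(ωT) ⇒ p·(1 − cosh) = x(T) − x₀·cosh − (ẋ₀/ω)·sinh
numerator   = -0.0355 − (0.0544)·1.317020 − (0.0417/2.8870)·0.857054 = -0.119525
denominator = 1 − 1.317020 = -0.317020
p = -0.119525 / -0.317020 = 0.3770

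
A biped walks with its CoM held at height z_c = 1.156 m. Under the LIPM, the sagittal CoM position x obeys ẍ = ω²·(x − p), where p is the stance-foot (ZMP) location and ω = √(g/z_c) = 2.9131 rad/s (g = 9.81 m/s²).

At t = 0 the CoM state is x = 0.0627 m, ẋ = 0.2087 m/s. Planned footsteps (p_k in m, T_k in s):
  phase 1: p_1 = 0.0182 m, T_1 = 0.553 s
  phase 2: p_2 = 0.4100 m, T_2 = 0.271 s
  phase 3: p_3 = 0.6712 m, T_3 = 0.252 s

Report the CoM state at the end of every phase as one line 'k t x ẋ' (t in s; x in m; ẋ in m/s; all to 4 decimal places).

1 0.5530 0.3063 0.8550
2 0.8240 0.5288 0.8715
3 1.0760 0.7285 0.7844

phase 1: p=0.0182, T=0.553, ωT=1.610944, cosh=2.603618, sinh=2.403919; start (x,ẋ)=(0.062700, 0.208700) → end (x,ẋ)=(0.306282, 0.855002)
phase 2: p=0.4100, T=0.271, ωT=0.789450, cosh=1.328140, sinh=0.874045; start (x,ẋ)=(0.306282, 0.855002) → end (x,ẋ)=(0.528783, 0.871479)
phase 3: p=0.6712, T=0.252, ωT=0.734101, cosh=1.281773, sinh=0.801836; start (x,ẋ)=(0.528783, 0.871479) → end (x,ẋ)=(0.728530, 0.784376)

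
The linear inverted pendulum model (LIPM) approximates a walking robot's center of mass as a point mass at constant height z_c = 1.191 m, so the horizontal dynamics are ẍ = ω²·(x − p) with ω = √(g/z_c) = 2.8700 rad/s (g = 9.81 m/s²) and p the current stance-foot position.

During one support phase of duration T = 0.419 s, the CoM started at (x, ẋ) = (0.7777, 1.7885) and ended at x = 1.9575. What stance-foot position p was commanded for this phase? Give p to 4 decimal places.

ωT = 2.8700·0.419 = 1.202530; cosh(ωT) = 1.814480, sinh(ωT) = 1.514047
x(T) = p + (x₀−p)·cosh(ωT) + (ẋ₀/ω)·sinh(ωT) ⇒ p·(1 − cosh) = x(T) − x₀·cosh − (ẋ₀/ω)·sinh
numerator   = 1.9575 − (0.7777)·1.814480 − (1.7885/2.8700)·1.514047 = -0.397131
denominator = 1 − 1.814480 = -0.814480
p = -0.397131 / -0.814480 = 0.4876

p = 0.4876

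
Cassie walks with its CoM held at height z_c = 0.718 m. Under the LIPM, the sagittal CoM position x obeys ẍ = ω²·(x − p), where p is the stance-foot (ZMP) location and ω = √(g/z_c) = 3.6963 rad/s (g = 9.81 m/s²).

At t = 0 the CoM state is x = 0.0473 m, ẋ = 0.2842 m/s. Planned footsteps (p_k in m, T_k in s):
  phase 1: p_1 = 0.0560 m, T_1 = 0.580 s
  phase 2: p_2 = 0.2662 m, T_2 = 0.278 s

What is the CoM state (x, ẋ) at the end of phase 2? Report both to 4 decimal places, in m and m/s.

phase 1: p=0.0560, T=0.580, ωT=2.143854, cosh=4.324730, sinh=4.207528; start (x,ẋ)=(0.047300, 0.284200) → end (x,ẋ)=(0.341882, 1.093783)
phase 2: p=0.2662, T=0.278, ωT=1.027571, cosh=1.576073, sinh=1.218198; start (x,ẋ)=(0.341882, 1.093783) → end (x,ẋ)=(0.745961, 2.064665)

x = 0.7460, ẋ = 2.0647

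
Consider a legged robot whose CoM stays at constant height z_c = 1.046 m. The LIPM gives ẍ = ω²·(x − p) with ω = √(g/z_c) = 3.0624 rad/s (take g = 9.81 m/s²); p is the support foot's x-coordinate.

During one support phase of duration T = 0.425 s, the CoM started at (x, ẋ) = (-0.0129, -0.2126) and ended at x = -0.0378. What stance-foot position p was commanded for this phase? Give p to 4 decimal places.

p = -0.1087

ωT = 3.0624·0.425 = 1.301520; cosh(ωT) = 1.973498, sinh(ωT) = 1.701380
x(T) = p + (x₀−p)·cosh(ωT) + (ẋ₀/ω)·sinh(ωT) ⇒ p·(1 − cosh) = x(T) − x₀·cosh − (ẋ₀/ω)·sinh
numerator   = -0.0378 − (-0.0129)·1.973498 − (-0.2126/3.0624)·1.701380 = 0.105772
denominator = 1 − 1.973498 = -0.973498
p = 0.105772 / -0.973498 = -0.1087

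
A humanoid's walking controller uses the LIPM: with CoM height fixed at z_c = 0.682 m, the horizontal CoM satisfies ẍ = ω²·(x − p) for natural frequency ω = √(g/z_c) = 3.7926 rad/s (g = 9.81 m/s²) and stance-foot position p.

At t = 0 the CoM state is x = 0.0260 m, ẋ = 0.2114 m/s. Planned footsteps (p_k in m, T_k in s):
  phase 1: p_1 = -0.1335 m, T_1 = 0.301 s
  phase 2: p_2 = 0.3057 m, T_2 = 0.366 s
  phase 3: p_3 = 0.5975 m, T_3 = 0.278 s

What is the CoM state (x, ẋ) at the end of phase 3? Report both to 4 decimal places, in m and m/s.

phase 1: p=-0.1335, T=0.301, ωT=1.141573, cosh=1.725503, sinh=1.406186; start (x,ẋ)=(0.026000, 0.211400) → end (x,ẋ)=(0.220099, 1.215401)
phase 2: p=0.3057, T=0.366, ωT=1.388092, cosh=2.128373, sinh=1.878822; start (x,ẋ)=(0.220099, 1.215401) → end (x,ẋ)=(0.725608, 1.976865)
phase 3: p=0.5975, T=0.278, ωT=1.054343, cosh=1.609255, sinh=1.260833; start (x,ẋ)=(0.725608, 1.976865) → end (x,ẋ)=(1.460859, 3.793872)

x = 1.4609, ẋ = 3.7939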